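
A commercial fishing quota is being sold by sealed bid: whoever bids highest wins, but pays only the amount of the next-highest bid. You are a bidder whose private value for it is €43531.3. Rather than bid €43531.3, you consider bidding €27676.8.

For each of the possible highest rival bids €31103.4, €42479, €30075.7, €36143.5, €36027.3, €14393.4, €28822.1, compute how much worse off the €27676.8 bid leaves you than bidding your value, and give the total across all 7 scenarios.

€56536.8

The deviation costs you only when the competing bid falls strictly between €27676.8 and €43531.3; elsewhere both bids give the same outcome.
€31103.4: truthful payoff €12427.9, deviation payoff €0 → loss €12427.9.
€42479: truthful payoff €1052.3, deviation payoff €0 → loss €1052.3.
€30075.7: truthful payoff €13455.6, deviation payoff €0 → loss €13455.6.
€36143.5: truthful payoff €7387.8, deviation payoff €0 → loss €7387.8.
€36027.3: truthful payoff €7504, deviation payoff €0 → loss €7504.
€14393.4: outcomes coincide → loss €0.
€28822.1: truthful payoff €14709.2, deviation payoff €0 → loss €14709.2.
Total loss = €12427.9 + €1052.3 + €13455.6 + €7387.8 + €7504 + €14709.2 = €56536.8.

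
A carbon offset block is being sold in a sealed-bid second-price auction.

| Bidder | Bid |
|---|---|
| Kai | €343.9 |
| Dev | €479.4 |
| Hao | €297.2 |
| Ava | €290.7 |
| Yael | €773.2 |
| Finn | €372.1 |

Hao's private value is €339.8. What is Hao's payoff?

Highest bid: Yael at €773.2, so Yael wins.
Second-highest bid: Dev at €479.4 — that is the price the winner pays.
Hao did not win, so Hao pays nothing and receives nothing: payoff €0.

€0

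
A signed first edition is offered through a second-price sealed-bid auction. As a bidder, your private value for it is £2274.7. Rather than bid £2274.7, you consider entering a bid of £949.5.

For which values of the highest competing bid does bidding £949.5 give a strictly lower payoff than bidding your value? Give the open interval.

(£949.5, £2274.7)

If the competing bid is below £949.5, both bids win at the same price — no difference.
If it is above £2274.7, both bids lose — no difference.
If it lies strictly between £949.5 and £2274.7, bidding your value wins at a price below your value (positive payoff) while bidding £949.5 loses (payoff 0).
So the deviation strictly hurts on the open interval (£949.5, £2274.7).
Because the price is fixed by the runner-up's bid, deviating from your value can only change a good outcome into a bad one — never the reverse.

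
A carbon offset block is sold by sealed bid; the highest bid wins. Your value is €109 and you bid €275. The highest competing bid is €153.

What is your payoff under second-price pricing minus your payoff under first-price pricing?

You have the highest bid, so you win under either rule.
Second-price: pay €153 → payoff −€44.
First-price: pay your own bid €275 → payoff −€166.
Difference = −€44 − (−€166) = €122.

€122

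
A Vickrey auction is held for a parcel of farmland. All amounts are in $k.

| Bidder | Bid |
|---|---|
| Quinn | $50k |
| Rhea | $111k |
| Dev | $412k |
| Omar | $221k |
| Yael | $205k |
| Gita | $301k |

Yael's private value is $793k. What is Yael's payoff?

$0k

Highest bid: Dev at $412k, so Dev wins.
Second-highest bid: Gita at $301k — that is the price the winner pays.
Yael did not win, so Yael pays nothing and receives nothing: payoff $0k.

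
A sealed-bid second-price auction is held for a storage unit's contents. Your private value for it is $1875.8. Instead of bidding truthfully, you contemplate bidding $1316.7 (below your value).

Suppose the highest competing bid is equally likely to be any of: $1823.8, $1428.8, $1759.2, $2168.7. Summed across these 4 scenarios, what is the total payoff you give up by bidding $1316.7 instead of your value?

$615.6

The deviation costs you only when the competing bid falls strictly between $1316.7 and $1875.8; elsewhere both bids give the same outcome.
$1823.8: truthful payoff $52, deviation payoff $0 → loss $52.
$1428.8: truthful payoff $447, deviation payoff $0 → loss $447.
$1759.2: truthful payoff $116.6, deviation payoff $0 → loss $116.6.
$2168.7: outcomes coincide → loss $0.
Total loss = $52 + $447 + $116.6 = $615.6.
Truthful bidding weakly dominates here: raising your bid can only win items priced above your value, and lowering it can only forfeit items priced below.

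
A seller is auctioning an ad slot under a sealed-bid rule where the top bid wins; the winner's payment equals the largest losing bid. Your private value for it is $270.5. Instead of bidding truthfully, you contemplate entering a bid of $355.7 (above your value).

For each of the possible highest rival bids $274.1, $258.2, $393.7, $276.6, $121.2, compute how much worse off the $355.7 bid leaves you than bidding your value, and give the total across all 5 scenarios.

The deviation costs you only when the competing bid falls strictly between $270.5 and $355.7; elsewhere both bids give the same outcome.
$274.1: truthful payoff $0, deviation payoff −$3.6 → loss $3.6.
$258.2: outcomes coincide → loss $0.
$393.7: outcomes coincide → loss $0.
$276.6: truthful payoff $0, deviation payoff −$6.1 → loss $6.1.
$121.2: outcomes coincide → loss $0.
Total loss = $3.6 + $6.1 = $9.7.

$9.7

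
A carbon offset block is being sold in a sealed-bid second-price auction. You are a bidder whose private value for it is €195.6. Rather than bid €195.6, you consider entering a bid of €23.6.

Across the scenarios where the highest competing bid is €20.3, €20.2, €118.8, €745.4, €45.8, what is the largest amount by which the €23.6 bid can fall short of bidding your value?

€149.8

€20.3: same outcome either way → loss €0.
€20.2: same outcome either way → loss €0.
€118.8: truthful gives €76.8, deviation gives €0 → loss €76.8.
€745.4: same outcome either way → loss €0.
€45.8: truthful gives €149.8, deviation gives €0 → loss €149.8.
Maximum loss: €149.8.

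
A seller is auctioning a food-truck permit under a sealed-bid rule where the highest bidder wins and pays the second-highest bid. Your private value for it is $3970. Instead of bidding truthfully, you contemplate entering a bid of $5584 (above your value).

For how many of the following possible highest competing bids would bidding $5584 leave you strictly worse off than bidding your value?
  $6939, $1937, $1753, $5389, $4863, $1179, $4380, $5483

4

The deviation hurts exactly when the highest competing bid lies strictly between $3970 and $5584 — overbidding then wins at a price above your value.
$6939: above both → same outcome either way.
$1937: below both → same outcome either way.
$1753: below both → same outcome either way.
$5389: inside the interval → strictly worse (loss $1419).
$4863: inside the interval → strictly worse (loss $893).
$1179: below both → same outcome either way.
$4380: inside the interval → strictly worse (loss $410).
$5483: inside the interval → strictly worse (loss $1513).
Count: 4.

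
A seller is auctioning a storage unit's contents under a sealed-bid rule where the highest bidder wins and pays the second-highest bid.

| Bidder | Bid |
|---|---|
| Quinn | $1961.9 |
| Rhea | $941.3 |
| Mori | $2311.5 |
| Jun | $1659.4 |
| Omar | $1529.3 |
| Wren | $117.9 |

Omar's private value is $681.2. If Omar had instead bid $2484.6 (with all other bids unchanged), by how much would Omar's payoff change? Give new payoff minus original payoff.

−$1630.3

The highest bid among the other bidders is $2311.5; Omar's bid doesn't change that.
Original bid $1529.3: Omar is not highest (top rival bid is $2311.5); payoff $0.
Alternative bid $2484.6: Omar is highest, pays the top rival bid $2311.5; payoff $681.2 − $2311.5 = −$1630.3.
Change in payoff = −$1630.3 − ($0) = −$1630.3.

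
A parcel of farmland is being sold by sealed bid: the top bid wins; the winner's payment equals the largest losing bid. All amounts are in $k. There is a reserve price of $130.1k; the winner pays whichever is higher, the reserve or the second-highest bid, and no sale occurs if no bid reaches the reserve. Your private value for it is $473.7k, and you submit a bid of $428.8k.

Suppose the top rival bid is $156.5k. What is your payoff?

Your bid $428.8k is the highest and exceeds the reserve.
Price = max(second-highest bid, reserve) = max($156.5k, $130.1k) = $156.5k.
Payoff = $473.7k − $156.5k = $317.2k.

$317.2k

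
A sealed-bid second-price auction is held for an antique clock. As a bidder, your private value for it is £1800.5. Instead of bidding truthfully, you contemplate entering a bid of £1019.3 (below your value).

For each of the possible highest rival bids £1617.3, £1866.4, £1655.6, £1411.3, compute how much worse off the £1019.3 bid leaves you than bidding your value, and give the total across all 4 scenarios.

The deviation costs you only when the competing bid falls strictly between £1019.3 and £1800.5; elsewhere both bids give the same outcome.
£1617.3: truthful payoff £183.2, deviation payoff £0 → loss £183.2.
£1866.4: outcomes coincide → loss £0.
£1655.6: truthful payoff £144.9, deviation payoff £0 → loss £144.9.
£1411.3: truthful payoff £389.2, deviation payoff £0 → loss £389.2.
Total loss = £183.2 + £144.9 + £389.2 = £717.3.
Truthful bidding weakly dominates here: raising your bid can only win items priced above your value, and lowering it can only forfeit items priced below.

£717.3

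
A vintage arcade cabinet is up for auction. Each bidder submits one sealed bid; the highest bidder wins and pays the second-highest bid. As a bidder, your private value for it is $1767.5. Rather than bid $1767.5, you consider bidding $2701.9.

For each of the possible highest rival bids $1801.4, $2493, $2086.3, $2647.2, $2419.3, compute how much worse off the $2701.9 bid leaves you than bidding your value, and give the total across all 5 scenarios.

The deviation costs you only when the competing bid falls strictly between $1767.5 and $2701.9; elsewhere both bids give the same outcome.
$1801.4: truthful payoff $0, deviation payoff −$33.9 → loss $33.9.
$2493: truthful payoff $0, deviation payoff −$725.5 → loss $725.5.
$2086.3: truthful payoff $0, deviation payoff −$318.8 → loss $318.8.
$2647.2: truthful payoff $0, deviation payoff −$879.7 → loss $879.7.
$2419.3: truthful payoff $0, deviation payoff −$651.8 → loss $651.8.
Total loss = $33.9 + $725.5 + $318.8 + $879.7 + $651.8 = $2609.7.

$2609.7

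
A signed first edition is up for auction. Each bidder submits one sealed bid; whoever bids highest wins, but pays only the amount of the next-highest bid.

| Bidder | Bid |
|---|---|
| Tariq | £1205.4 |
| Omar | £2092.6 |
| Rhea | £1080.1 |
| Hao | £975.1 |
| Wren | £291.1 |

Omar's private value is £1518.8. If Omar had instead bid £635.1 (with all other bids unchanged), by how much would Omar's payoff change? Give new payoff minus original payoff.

−£313.4

The highest bid among the other bidders is £1205.4; Omar's bid doesn't change that.
Original bid £2092.6: Omar is highest, pays the top rival bid £1205.4; payoff £1518.8 − £1205.4 = £313.4.
Alternative bid £635.1: Omar is not highest (top rival bid is £1205.4); payoff £0.
Change in payoff = £0 − (£313.4) = −£313.4.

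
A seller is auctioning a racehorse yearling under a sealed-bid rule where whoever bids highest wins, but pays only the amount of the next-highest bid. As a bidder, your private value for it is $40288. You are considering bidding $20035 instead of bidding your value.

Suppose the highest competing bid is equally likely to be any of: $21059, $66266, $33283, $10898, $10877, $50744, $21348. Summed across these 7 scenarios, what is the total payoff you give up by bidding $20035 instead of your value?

The deviation costs you only when the competing bid falls strictly between $20035 and $40288; elsewhere both bids give the same outcome.
$21059: truthful payoff $19229, deviation payoff $0 → loss $19229.
$66266: outcomes coincide → loss $0.
$33283: truthful payoff $7005, deviation payoff $0 → loss $7005.
$10898: outcomes coincide → loss $0.
$10877: outcomes coincide → loss $0.
$50744: outcomes coincide → loss $0.
$21348: truthful payoff $18940, deviation payoff $0 → loss $18940.
Total loss = $19229 + $7005 + $18940 = $45174.

$45174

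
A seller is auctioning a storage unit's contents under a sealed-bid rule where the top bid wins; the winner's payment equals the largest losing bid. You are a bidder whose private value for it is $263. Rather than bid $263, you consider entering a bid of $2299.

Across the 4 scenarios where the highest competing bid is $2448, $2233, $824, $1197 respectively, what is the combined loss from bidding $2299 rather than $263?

The deviation costs you only when the competing bid falls strictly between $263 and $2299; elsewhere both bids give the same outcome.
$2448: outcomes coincide → loss $0.
$2233: truthful payoff $0, deviation payoff −$1970 → loss $1970.
$824: truthful payoff $0, deviation payoff −$561 → loss $561.
$1197: truthful payoff $0, deviation payoff −$934 → loss $934.
Total loss = $1970 + $561 + $934 = $3465.
Truthful bidding weakly dominates here: raising your bid can only win items priced above your value, and lowering it can only forfeit items priced below.

$3465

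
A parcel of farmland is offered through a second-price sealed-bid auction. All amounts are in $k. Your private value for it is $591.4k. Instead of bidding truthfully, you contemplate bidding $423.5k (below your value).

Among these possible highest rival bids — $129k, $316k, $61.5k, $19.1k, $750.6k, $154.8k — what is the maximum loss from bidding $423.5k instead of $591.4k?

$0k

$129k: same outcome either way → loss $0k.
$316k: same outcome either way → loss $0k.
$61.5k: same outcome either way → loss $0k.
$19.1k: same outcome either way → loss $0k.
$750.6k: same outcome either way → loss $0k.
$154.8k: same outcome either way → loss $0k.
Maximum loss: $0k.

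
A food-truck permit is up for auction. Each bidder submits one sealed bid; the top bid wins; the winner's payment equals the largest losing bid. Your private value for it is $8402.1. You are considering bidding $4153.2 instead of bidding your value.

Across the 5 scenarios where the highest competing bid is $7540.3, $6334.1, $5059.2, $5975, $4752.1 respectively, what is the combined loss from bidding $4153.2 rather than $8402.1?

$12349.8

The deviation costs you only when the competing bid falls strictly between $4153.2 and $8402.1; elsewhere both bids give the same outcome.
$7540.3: truthful payoff $861.8, deviation payoff $0 → loss $861.8.
$6334.1: truthful payoff $2068, deviation payoff $0 → loss $2068.
$5059.2: truthful payoff $3342.9, deviation payoff $0 → loss $3342.9.
$5975: truthful payoff $2427.1, deviation payoff $0 → loss $2427.1.
$4752.1: truthful payoff $3650, deviation payoff $0 → loss $3650.
Total loss = $861.8 + $2068 + $3342.9 + $2427.1 + $3650 = $12349.8.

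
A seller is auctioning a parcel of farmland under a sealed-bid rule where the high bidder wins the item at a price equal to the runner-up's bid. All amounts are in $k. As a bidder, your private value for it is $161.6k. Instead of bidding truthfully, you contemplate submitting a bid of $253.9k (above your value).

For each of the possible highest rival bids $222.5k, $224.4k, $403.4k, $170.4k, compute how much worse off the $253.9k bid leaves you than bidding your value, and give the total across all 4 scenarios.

$132.5k

The deviation costs you only when the competing bid falls strictly between $161.6k and $253.9k; elsewhere both bids give the same outcome.
$222.5k: truthful payoff $0k, deviation payoff −$60.9k → loss $60.9k.
$224.4k: truthful payoff $0k, deviation payoff −$62.8k → loss $62.8k.
$403.4k: outcomes coincide → loss $0k.
$170.4k: truthful payoff $0k, deviation payoff −$8.8k → loss $8.8k.
Total loss = $60.9k + $62.8k + $8.8k = $132.5k.
Truthful bidding weakly dominates here: raising your bid can only win items priced above your value, and lowering it can only forfeit items priced below.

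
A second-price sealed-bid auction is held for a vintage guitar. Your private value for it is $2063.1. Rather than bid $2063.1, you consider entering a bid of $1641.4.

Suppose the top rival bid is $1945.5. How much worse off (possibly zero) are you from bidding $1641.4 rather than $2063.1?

$117.6

Bidding your value $2063.1: you win (since $2063.1 > $1945.5) and pay $1945.5. Payoff $117.6.
Bidding $1641.4: you lose. Payoff $0.
The competing bid $1945.5 lies between your shaded bid and your value, so underbidding forfeits an item you could have won at a profitable price.
Loss from deviating = $117.6 − ($0) = $117.6.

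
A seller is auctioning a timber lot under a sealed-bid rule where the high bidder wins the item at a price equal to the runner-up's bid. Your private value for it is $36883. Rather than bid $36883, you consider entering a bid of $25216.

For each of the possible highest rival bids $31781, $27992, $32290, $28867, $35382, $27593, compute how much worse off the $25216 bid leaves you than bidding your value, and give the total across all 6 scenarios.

$37393

The deviation costs you only when the competing bid falls strictly between $25216 and $36883; elsewhere both bids give the same outcome.
$31781: truthful payoff $5102, deviation payoff $0 → loss $5102.
$27992: truthful payoff $8891, deviation payoff $0 → loss $8891.
$32290: truthful payoff $4593, deviation payoff $0 → loss $4593.
$28867: truthful payoff $8016, deviation payoff $0 → loss $8016.
$35382: truthful payoff $1501, deviation payoff $0 → loss $1501.
$27593: truthful payoff $9290, deviation payoff $0 → loss $9290.
Total loss = $5102 + $8891 + $4593 + $8016 + $1501 + $9290 = $37393.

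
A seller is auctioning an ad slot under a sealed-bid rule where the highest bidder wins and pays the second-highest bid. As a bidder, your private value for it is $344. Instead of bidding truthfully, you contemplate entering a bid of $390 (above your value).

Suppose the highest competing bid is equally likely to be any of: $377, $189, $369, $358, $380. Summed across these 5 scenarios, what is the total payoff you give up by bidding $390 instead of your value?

$108

The deviation costs you only when the competing bid falls strictly between $344 and $390; elsewhere both bids give the same outcome.
$377: truthful payoff $0, deviation payoff −$33 → loss $33.
$189: outcomes coincide → loss $0.
$369: truthful payoff $0, deviation payoff −$25 → loss $25.
$358: truthful payoff $0, deviation payoff −$14 → loss $14.
$380: truthful payoff $0, deviation payoff −$36 → loss $36.
Total loss = $33 + $25 + $14 + $36 = $108.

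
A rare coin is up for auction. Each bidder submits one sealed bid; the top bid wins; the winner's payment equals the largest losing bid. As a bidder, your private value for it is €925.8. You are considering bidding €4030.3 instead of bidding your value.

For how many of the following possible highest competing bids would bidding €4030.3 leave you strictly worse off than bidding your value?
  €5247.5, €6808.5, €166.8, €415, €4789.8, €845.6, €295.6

The deviation hurts exactly when the highest competing bid lies strictly between €925.8 and €4030.3 — overbidding then wins at a price above your value.
€5247.5: above both → same outcome either way.
€6808.5: above both → same outcome either way.
€166.8: below both → same outcome either way.
€415: below both → same outcome either way.
€4789.8: above both → same outcome either way.
€845.6: below both → same outcome either way.
€295.6: below both → same outcome either way.
Count: 0.

0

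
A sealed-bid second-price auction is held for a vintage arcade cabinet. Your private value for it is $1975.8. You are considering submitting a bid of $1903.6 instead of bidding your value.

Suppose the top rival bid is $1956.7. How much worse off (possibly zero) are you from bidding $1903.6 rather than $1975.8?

Bidding your value $1975.8: you win (since $1975.8 > $1956.7) and pay $1956.7. Payoff $19.1.
Bidding $1903.6: you lose. Payoff $0.
The competing bid $1956.7 lies between your shaded bid and your value, so underbidding forfeits an item you could have won at a profitable price.
Loss from deviating = $19.1 − ($0) = $19.1.
In a second-price auction your bid sets only whether you win, not what you pay, so bidding your true value is weakly dominant.

$19.1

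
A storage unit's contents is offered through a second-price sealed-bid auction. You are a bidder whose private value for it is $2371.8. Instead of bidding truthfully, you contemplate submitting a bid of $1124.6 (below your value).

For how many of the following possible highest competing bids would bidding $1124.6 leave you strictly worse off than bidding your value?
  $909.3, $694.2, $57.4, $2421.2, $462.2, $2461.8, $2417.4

The deviation hurts exactly when the highest competing bid lies strictly between $1124.6 and $2371.8 — underbidding then forfeits a profitable win.
$909.3: below both → same outcome either way.
$694.2: below both → same outcome either way.
$57.4: below both → same outcome either way.
$2421.2: above both → same outcome either way.
$462.2: below both → same outcome either way.
$2461.8: above both → same outcome either way.
$2417.4: above both → same outcome either way.
Count: 0.

0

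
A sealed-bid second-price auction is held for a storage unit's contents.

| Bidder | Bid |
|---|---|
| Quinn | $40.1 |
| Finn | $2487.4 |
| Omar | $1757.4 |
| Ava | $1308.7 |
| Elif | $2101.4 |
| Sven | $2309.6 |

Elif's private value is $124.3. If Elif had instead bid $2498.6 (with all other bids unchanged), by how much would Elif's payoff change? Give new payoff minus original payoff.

−$2363.1

The highest bid among the other bidders is $2487.4; Elif's bid doesn't change that.
Original bid $2101.4: Elif is not highest (top rival bid is $2487.4); payoff $0.
Alternative bid $2498.6: Elif is highest, pays the top rival bid $2487.4; payoff $124.3 − $2487.4 = −$2363.1.
Change in payoff = −$2363.1 − ($0) = −$2363.1.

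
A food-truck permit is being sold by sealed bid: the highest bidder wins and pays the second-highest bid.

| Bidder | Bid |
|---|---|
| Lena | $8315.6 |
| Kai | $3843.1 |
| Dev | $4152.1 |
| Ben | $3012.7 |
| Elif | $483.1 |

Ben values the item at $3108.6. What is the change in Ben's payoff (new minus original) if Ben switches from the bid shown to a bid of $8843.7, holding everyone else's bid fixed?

The highest bid among the other bidders is $8315.6; Ben's bid doesn't change that.
Original bid $3012.7: Ben is not highest (top rival bid is $8315.6); payoff $0.
Alternative bid $8843.7: Ben is highest, pays the top rival bid $8315.6; payoff $3108.6 − $8315.6 = −$5207.
Change in payoff = −$5207 − ($0) = −$5207.

−$5207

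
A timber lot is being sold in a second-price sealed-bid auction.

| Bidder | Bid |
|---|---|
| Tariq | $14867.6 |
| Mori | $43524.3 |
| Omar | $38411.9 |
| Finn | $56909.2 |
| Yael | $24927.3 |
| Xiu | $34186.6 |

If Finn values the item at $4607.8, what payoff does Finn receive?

−$38916.5

Highest bid: Finn at $56909.2, so Finn wins.
Second-highest bid: Mori at $43524.3 — that is the price the winner pays.
Finn's payoff = value − price = $4607.8 − $43524.3 = −$38916.5.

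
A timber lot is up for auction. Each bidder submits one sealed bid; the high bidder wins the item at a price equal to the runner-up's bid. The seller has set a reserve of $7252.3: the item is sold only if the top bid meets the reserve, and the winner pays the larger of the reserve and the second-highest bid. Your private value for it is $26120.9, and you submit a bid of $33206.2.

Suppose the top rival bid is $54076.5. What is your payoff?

Your bid $33206.2 is below the highest competing bid $54076.5, so you lose. Payoff $0.

$0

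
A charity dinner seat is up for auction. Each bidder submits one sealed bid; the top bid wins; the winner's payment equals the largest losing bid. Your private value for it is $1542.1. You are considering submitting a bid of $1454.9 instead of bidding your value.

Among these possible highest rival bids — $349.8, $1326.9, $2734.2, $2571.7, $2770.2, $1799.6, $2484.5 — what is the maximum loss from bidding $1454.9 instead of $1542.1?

$0

$349.8: same outcome either way → loss $0.
$1326.9: same outcome either way → loss $0.
$2734.2: same outcome either way → loss $0.
$2571.7: same outcome either way → loss $0.
$2770.2: same outcome either way → loss $0.
$1799.6: same outcome either way → loss $0.
$2484.5: same outcome either way → loss $0.
Maximum loss: $0.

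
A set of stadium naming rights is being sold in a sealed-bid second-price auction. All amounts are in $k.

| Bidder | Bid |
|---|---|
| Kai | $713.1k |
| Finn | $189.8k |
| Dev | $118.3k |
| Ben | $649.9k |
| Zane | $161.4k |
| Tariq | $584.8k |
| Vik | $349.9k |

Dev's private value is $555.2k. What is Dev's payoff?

Highest bid: Kai at $713.1k, so Kai wins.
Second-highest bid: Ben at $649.9k — that is the price the winner pays.
Dev did not win, so Dev pays nothing and receives nothing: payoff $0k.

$0k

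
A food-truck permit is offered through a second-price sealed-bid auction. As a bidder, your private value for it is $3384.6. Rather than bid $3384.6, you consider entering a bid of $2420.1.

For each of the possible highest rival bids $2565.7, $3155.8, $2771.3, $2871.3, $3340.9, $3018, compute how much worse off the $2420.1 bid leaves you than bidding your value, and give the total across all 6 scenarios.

$2584.6

The deviation costs you only when the competing bid falls strictly between $2420.1 and $3384.6; elsewhere both bids give the same outcome.
$2565.7: truthful payoff $818.9, deviation payoff $0 → loss $818.9.
$3155.8: truthful payoff $228.8, deviation payoff $0 → loss $228.8.
$2771.3: truthful payoff $613.3, deviation payoff $0 → loss $613.3.
$2871.3: truthful payoff $513.3, deviation payoff $0 → loss $513.3.
$3340.9: truthful payoff $43.7, deviation payoff $0 → loss $43.7.
$3018: truthful payoff $366.6, deviation payoff $0 → loss $366.6.
Total loss = $818.9 + $228.8 + $613.3 + $513.3 + $43.7 + $366.6 = $2584.6.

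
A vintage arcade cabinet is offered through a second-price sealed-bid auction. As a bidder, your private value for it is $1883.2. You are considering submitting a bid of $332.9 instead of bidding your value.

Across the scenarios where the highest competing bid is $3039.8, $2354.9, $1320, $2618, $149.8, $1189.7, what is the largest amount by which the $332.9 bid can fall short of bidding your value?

$693.5

$3039.8: same outcome either way → loss $0.
$2354.9: same outcome either way → loss $0.
$1320: truthful gives $563.2, deviation gives $0 → loss $563.2.
$2618: same outcome either way → loss $0.
$149.8: same outcome either way → loss $0.
$1189.7: truthful gives $693.5, deviation gives $0 → loss $693.5.
Maximum loss: $693.5.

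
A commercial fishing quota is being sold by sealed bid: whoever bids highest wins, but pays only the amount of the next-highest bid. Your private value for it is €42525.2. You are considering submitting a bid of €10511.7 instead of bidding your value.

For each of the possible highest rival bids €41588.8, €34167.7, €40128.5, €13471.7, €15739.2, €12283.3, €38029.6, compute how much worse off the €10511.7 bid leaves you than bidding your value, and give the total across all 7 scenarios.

€102267.6

The deviation costs you only when the competing bid falls strictly between €10511.7 and €42525.2; elsewhere both bids give the same outcome.
€41588.8: truthful payoff €936.4, deviation payoff €0 → loss €936.4.
€34167.7: truthful payoff €8357.5, deviation payoff €0 → loss €8357.5.
€40128.5: truthful payoff €2396.7, deviation payoff €0 → loss €2396.7.
€13471.7: truthful payoff €29053.5, deviation payoff €0 → loss €29053.5.
€15739.2: truthful payoff €26786, deviation payoff €0 → loss €26786.
€12283.3: truthful payoff €30241.9, deviation payoff €0 → loss €30241.9.
€38029.6: truthful payoff €4495.6, deviation payoff €0 → loss €4495.6.
Total loss = €936.4 + €8357.5 + €2396.7 + €29053.5 + €26786 + €30241.9 + €4495.6 = €102267.6.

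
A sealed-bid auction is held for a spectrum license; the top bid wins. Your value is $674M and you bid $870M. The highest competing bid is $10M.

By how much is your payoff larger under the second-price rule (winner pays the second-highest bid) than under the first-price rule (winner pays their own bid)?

$860M

You have the highest bid, so you win under either rule.
Second-price: pay $10M → payoff $664M.
First-price: pay your own bid $870M → payoff −$196M.
Difference = $664M − (−$196M) = $860M.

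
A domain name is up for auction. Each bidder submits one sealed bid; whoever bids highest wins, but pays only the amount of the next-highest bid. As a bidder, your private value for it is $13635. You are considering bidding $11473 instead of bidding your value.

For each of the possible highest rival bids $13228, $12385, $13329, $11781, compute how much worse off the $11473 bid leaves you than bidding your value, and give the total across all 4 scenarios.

$3817

The deviation costs you only when the competing bid falls strictly between $11473 and $13635; elsewhere both bids give the same outcome.
$13228: truthful payoff $407, deviation payoff $0 → loss $407.
$12385: truthful payoff $1250, deviation payoff $0 → loss $1250.
$13329: truthful payoff $306, deviation payoff $0 → loss $306.
$11781: truthful payoff $1854, deviation payoff $0 → loss $1854.
Total loss = $407 + $1250 + $306 + $1854 = $3817.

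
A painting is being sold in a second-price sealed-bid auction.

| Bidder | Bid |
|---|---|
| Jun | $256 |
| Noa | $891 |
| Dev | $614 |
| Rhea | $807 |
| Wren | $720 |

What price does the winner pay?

Highest bid: Noa at $891, so Noa wins.
Second-highest bid: Rhea at $807 — that is the price the winner pays.

$807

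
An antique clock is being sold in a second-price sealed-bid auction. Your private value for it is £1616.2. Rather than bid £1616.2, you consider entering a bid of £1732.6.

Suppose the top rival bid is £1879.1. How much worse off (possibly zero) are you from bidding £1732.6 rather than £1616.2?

Bidding your value £1616.2: you lose (since £1616.2 < £1879.1). Payoff £0.
Bidding £1732.6: you lose. Payoff £0.
Difference = £0 − £0 = £0; both bids lead to the same outcome because the competing bid is above both your value and your alternative bid.

£0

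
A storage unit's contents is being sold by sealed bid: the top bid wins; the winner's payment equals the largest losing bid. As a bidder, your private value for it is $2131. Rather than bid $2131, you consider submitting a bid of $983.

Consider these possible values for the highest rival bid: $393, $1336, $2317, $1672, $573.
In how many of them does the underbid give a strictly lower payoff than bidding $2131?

The deviation hurts exactly when the highest competing bid lies strictly between $983 and $2131 — underbidding then forfeits a profitable win.
$393: below both → same outcome either way.
$1336: inside the interval → strictly worse (loss $795).
$2317: above both → same outcome either way.
$1672: inside the interval → strictly worse (loss $459).
$573: below both → same outcome either way.
Count: 2.

2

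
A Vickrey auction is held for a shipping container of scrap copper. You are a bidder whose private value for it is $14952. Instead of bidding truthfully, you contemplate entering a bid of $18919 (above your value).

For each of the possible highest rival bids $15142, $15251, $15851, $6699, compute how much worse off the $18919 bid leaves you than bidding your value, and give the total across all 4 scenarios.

$1388

The deviation costs you only when the competing bid falls strictly between $14952 and $18919; elsewhere both bids give the same outcome.
$15142: truthful payoff $0, deviation payoff −$190 → loss $190.
$15251: truthful payoff $0, deviation payoff −$299 → loss $299.
$15851: truthful payoff $0, deviation payoff −$899 → loss $899.
$6699: outcomes coincide → loss $0.
Total loss = $190 + $299 + $899 = $1388.
Because the price is fixed by the runner-up's bid, deviating from your value can only change a good outcome into a bad one — never the reverse.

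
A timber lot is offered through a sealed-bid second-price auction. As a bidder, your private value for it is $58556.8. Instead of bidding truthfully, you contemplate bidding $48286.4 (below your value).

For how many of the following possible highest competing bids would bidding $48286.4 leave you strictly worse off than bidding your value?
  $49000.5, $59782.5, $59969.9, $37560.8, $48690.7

The deviation hurts exactly when the highest competing bid lies strictly between $48286.4 and $58556.8 — underbidding then forfeits a profitable win.
$49000.5: inside the interval → strictly worse (loss $9556.3).
$59782.5: above both → same outcome either way.
$59969.9: above both → same outcome either way.
$37560.8: below both → same outcome either way.
$48690.7: inside the interval → strictly worse (loss $9866.1).
Count: 2.

2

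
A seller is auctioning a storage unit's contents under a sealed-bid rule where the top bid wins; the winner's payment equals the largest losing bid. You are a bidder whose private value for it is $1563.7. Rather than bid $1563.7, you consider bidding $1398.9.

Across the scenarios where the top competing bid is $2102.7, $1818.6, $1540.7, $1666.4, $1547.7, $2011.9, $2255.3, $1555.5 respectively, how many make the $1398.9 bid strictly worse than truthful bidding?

The deviation hurts exactly when the highest competing bid lies strictly between $1398.9 and $1563.7 — underbidding then forfeits a profitable win.
$2102.7: above both → same outcome either way.
$1818.6: above both → same outcome either way.
$1540.7: inside the interval → strictly worse (loss $23).
$1666.4: above both → same outcome either way.
$1547.7: inside the interval → strictly worse (loss $16).
$2011.9: above both → same outcome either way.
$2255.3: above both → same outcome either way.
$1555.5: inside the interval → strictly worse (loss $8.2).
Count: 3.

3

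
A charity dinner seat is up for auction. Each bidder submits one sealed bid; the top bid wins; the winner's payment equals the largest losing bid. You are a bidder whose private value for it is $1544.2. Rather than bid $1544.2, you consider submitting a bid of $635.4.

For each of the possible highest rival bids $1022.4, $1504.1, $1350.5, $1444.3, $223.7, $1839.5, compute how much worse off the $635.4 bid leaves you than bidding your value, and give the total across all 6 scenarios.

The deviation costs you only when the competing bid falls strictly between $635.4 and $1544.2; elsewhere both bids give the same outcome.
$1022.4: truthful payoff $521.8, deviation payoff $0 → loss $521.8.
$1504.1: truthful payoff $40.1, deviation payoff $0 → loss $40.1.
$1350.5: truthful payoff $193.7, deviation payoff $0 → loss $193.7.
$1444.3: truthful payoff $99.9, deviation payoff $0 → loss $99.9.
$223.7: outcomes coincide → loss $0.
$1839.5: outcomes coincide → loss $0.
Total loss = $521.8 + $40.1 + $193.7 + $99.9 = $855.5.

$855.5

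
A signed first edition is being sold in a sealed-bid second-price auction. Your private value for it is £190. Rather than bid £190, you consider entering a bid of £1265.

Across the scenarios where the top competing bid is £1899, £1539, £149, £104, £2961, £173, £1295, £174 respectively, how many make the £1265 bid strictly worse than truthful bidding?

0

The deviation hurts exactly when the highest competing bid lies strictly between £190 and £1265 — overbidding then wins at a price above your value.
£1899: above both → same outcome either way.
£1539: above both → same outcome either way.
£149: below both → same outcome either way.
£104: below both → same outcome either way.
£2961: above both → same outcome either way.
£173: below both → same outcome either way.
£1295: above both → same outcome either way.
£174: below both → same outcome either way.
Count: 0.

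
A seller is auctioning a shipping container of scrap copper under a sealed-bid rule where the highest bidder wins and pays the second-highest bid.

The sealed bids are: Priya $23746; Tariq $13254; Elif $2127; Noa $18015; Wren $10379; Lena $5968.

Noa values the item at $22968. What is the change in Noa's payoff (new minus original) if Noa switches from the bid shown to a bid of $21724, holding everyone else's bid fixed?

The highest bid among the other bidders is $23746; Noa's bid doesn't change that.
Original bid $18015: Noa is not highest (top rival bid is $23746); payoff $0.
Alternative bid $21724: Noa is not highest (top rival bid is $23746); payoff $0.
Change in payoff = $0 − ($0) = $0.

$0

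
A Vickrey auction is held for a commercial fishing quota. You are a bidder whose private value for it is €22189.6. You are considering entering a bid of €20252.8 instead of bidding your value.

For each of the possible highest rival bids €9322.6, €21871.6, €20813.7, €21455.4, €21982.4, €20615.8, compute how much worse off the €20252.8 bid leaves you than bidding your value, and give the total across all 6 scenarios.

The deviation costs you only when the competing bid falls strictly between €20252.8 and €22189.6; elsewhere both bids give the same outcome.
€9322.6: outcomes coincide → loss €0.
€21871.6: truthful payoff €318, deviation payoff €0 → loss €318.
€20813.7: truthful payoff €1375.9, deviation payoff €0 → loss €1375.9.
€21455.4: truthful payoff €734.2, deviation payoff €0 → loss €734.2.
€21982.4: truthful payoff €207.2, deviation payoff €0 → loss €207.2.
€20615.8: truthful payoff €1573.8, deviation payoff €0 → loss €1573.8.
Total loss = €318 + €1375.9 + €734.2 + €207.2 + €1573.8 = €4209.1.

€4209.1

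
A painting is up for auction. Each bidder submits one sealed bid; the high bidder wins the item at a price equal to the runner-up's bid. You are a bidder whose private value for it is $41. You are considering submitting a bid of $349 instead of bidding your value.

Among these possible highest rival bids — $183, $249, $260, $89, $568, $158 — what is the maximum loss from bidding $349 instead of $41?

$219

$183: truthful gives $0, deviation gives −$142 → loss $142.
$249: truthful gives $0, deviation gives −$208 → loss $208.
$260: truthful gives $0, deviation gives −$219 → loss $219.
$89: truthful gives $0, deviation gives −$48 → loss $48.
$568: same outcome either way → loss $0.
$158: truthful gives $0, deviation gives −$117 → loss $117.
Maximum loss: $219.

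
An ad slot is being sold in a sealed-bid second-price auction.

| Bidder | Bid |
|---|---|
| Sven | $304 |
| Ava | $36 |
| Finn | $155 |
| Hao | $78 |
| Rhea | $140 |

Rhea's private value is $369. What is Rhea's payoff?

$0

Highest bid: Sven at $304, so Sven wins.
Second-highest bid: Finn at $155 — that is the price the winner pays.
Rhea did not win, so Rhea pays nothing and receives nothing: payoff $0.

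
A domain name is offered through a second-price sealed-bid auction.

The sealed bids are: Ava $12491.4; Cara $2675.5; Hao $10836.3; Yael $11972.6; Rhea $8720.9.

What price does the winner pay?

Highest bid: Ava at $12491.4, so Ava wins.
Second-highest bid: Yael at $11972.6 — that is the price the winner pays.

$11972.6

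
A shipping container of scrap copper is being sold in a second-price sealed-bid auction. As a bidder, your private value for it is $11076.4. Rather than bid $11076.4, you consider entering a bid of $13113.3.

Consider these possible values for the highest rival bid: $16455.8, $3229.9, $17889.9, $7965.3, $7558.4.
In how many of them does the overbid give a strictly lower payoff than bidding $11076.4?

0

The deviation hurts exactly when the highest competing bid lies strictly between $11076.4 and $13113.3 — overbidding then wins at a price above your value.
$16455.8: above both → same outcome either way.
$3229.9: below both → same outcome either way.
$17889.9: above both → same outcome either way.
$7965.3: below both → same outcome either way.
$7558.4: below both → same outcome either way.
Count: 0.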